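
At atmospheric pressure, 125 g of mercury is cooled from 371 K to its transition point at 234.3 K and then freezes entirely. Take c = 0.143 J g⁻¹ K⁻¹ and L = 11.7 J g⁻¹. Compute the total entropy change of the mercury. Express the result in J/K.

Cooling step: ΔS₁ = m c ln(T_tr/T_i) = 125 × 0.143 × ln(234.3/371) = -8.215 J/K.
Phase change: ΔS₂ = −mL/T_tr = −125 × 11.7 / 234.3 = -6.242 J/K.
ΔS_total = (-8.215) + (-6.242) = -14.5 J/K.

ΔS = -14.5 J/K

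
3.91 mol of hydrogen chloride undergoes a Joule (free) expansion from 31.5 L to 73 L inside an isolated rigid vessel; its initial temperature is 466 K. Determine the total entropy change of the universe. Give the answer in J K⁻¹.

ΔS_universe = 27.3 J/K

No heat is exchanged and no work is done, so the ideal-gas temperature stays constant.
Entropy is a state function; using a reversible isothermal path, ΔS_gas = nR ln(V₂/V₁) = 3.91 × 8.314 × ln(73/31.5) = 27.3 J/K.
The insulated surroundings exchange no heat, so ΔS_surr = 0 and ΔS_universe = ΔS_gas.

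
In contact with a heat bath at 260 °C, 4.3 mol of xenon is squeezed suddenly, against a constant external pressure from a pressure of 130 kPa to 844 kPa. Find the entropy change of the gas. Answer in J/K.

ΔS_gas = -66.9 J/K

Entropy is a state function, so ΔS_gas depends only on the end states.
For an isothermal ideal gas ΔS_gas = nR ln(P₁/P₂) = 4.3 × 8.314 × ln(130/844) = -66.9 J/K.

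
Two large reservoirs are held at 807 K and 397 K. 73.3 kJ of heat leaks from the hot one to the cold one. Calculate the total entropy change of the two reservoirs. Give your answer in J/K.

ΔS_total = 93.8 J/K

ΔS_hot = −Q/T_H = −73300/807 = -90.83 J/K and ΔS_cold = +Q/T_C = 73300/397 = 184.6 J/K.
ΔS_total = -90.83 + 184.6 = 93.8 J/K, positive as the second law requires.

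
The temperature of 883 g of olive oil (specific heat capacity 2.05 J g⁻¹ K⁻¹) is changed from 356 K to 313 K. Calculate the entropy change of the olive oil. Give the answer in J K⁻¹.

ΔS = ∫dQ_rev/T = m c ln(T₂/T₁) = 883 × 2.05 × ln(313/356) = -233 J/K.

ΔS = -233 J/K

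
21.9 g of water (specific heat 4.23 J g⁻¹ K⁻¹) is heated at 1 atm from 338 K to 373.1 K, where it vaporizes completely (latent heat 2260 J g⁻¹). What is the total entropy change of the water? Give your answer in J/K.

ΔS = 142 J/K

Warming step: ΔS₁ = m c ln(T_tr/T_i) = 21.9 × 4.23 × ln(373.1/338) = 9.153 J/K.
Phase change: ΔS₂ = +mL/T_tr = 21.9 × 2260 / 373.1 = 132.7 J/K.
ΔS_total = (9.153) + (132.7) = 142 J/K.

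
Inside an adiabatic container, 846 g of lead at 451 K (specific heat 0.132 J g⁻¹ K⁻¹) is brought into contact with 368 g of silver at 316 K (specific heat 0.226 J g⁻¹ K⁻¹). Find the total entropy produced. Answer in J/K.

ΔS_total = 2.95 J/K

Energy balance: T_f = (m₁c₁T₁ + m₂c₂T₂)/(m₁c₁ + m₂c₂) = 393.37 K.
ΔS₁ = m₁c₁ ln(T_f/T₁) = 111.672 × ln(393.37/451) = -15.27 J/K.
ΔS₂ = m₂c₂ ln(T_f/T₂) = 83.168 × ln(393.37/316) = 18.22 J/K.
ΔS_total = -15.27 + 18.22 = 2.95 J/K.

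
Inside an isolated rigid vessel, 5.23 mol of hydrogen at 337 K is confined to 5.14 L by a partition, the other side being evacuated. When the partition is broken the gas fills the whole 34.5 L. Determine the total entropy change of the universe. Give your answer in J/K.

For an ideal gas in free expansion Q = 0 and W = 0, so T is unchanged.
Entropy is a state function; using a reversible isothermal path, ΔS_gas = nR ln(V₂/V₁) = 5.23 × 8.314 × ln(34.5/5.14) = 82.8 J/K.
The insulated surroundings exchange no heat, so ΔS_surr = 0 and ΔS_universe = ΔS_gas.

ΔS_universe = 82.8 J/K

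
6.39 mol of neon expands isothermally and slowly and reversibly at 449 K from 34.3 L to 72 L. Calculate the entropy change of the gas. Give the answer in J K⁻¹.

ΔS_gas = 39.4 J/K

For an isothermal ideal gas ΔS_gas = nR ln(V₂/V₁) = 6.39 × 8.314 × ln(72/34.3) = 39.4 J/K.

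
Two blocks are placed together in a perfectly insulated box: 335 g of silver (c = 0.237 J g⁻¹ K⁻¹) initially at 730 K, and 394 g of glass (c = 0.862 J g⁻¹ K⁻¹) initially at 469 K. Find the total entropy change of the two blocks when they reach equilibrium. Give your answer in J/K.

Energy balance: T_f = (m₁c₁T₁ + m₂c₂T₂)/(m₁c₁ + m₂c₂) = 518.45 K.
ΔS₁ = m₁c₁ ln(T_f/T₁) = 79.395 × ln(518.45/730) = -27.17 J/K.
ΔS₂ = m₂c₂ ln(T_f/T₂) = 339.628 × ln(518.45/469) = 34.05 J/K.
ΔS_total = -27.17 + 34.05 = 6.88 J/K.

ΔS_total = 6.88 J/K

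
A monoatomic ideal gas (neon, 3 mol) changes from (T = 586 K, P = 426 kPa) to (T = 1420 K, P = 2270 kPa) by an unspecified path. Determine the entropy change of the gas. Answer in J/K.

ΔS = 13.5 J/K

ΔS = nC_p ln(T₂/T₁) − nR ln(P₂/P₁), with C_p = 5R/2 = 20.79 J mol⁻¹ K⁻¹ for a monoatomic ideal gas.
ΔS = 3 × [20.79 × ln(1420/586) − 8.314 × ln(2270/426)] = 13.5 J/K.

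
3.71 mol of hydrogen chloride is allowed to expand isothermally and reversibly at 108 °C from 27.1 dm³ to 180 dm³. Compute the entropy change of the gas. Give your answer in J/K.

For an isothermal ideal gas ΔS_gas = nR ln(V₂/V₁) = 3.71 × 8.314 × ln(180/27.1) = 58.4 J/K.

ΔS_gas = 58.4 J/K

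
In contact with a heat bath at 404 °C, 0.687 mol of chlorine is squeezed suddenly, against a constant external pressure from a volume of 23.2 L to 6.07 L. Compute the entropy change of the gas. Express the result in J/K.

Entropy is a state function, so ΔS_gas depends only on the end states.
For an isothermal ideal gas ΔS_gas = nR ln(V₂/V₁) = 0.687 × 8.314 × ln(6.07/23.2) = -7.66 J/K.

ΔS_gas = -7.66 J/K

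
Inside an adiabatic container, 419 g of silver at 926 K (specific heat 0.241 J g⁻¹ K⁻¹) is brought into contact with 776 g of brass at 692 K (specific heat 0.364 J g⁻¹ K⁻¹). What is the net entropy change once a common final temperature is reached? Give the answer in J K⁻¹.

ΔS_total = 3.3 J/K

Energy balance: T_f = (m₁c₁T₁ + m₂c₂T₂)/(m₁c₁ + m₂c₂) = 753.62 K.
ΔS₁ = m₁c₁ ln(T_f/T₁) = 100.979 × ln(753.62/926) = -20.8 J/K.
ΔS₂ = m₂c₂ ln(T_f/T₂) = 282.464 × ln(753.62/692) = 24.1 J/K.
ΔS_total = -20.8 + 24.1 = 3.3 J/K.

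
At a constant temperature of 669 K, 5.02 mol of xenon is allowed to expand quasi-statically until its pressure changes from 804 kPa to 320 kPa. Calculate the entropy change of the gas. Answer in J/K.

For an isothermal ideal gas ΔS_gas = nR ln(P₁/P₂) = 5.02 × 8.314 × ln(804/320) = 38.5 J/K.

ΔS_gas = 38.5 J/K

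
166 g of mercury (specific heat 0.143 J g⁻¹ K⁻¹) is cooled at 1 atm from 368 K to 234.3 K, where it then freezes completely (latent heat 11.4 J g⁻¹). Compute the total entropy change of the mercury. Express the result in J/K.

Cooling step: ΔS₁ = m c ln(T_tr/T_i) = 166 × 0.143 × ln(234.3/368) = -10.72 J/K.
Phase change: ΔS₂ = −mL/T_tr = −166 × 11.4 / 234.3 = -8.077 J/K.
ΔS_total = (-10.72) + (-8.077) = -18.8 J/K.

ΔS = -18.8 J/K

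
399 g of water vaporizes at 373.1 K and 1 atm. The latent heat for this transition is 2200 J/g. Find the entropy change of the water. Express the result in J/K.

Heat absorbed by the substance: Q = mL = 399 × 2200 = 877800 J.
At constant T, ΔS = Q_rev/T = 877800 / 373.1 = 2350 J/K.

ΔS = 2350 J/K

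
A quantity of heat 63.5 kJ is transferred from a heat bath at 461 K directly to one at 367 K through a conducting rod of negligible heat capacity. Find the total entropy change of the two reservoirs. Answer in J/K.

ΔS_hot = −Q/T_H = −63500/461 = -137.7 J/K and ΔS_cold = +Q/T_C = 63500/367 = 173 J/K.
ΔS_total = -137.7 + 173 = 35.3 J/K, positive as the second law requires.

ΔS_total = 35.3 J/K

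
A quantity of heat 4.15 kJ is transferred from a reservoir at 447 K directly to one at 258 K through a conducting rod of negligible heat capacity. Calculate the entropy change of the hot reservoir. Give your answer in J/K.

ΔS_hot = -9.28 J/K

The hot reservoir loses heat Q, so ΔS_hot = −Q/T_H = −4150/447 = -9.28 J/K.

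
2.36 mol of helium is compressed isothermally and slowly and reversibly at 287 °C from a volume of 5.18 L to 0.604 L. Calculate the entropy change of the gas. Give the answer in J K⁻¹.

ΔS_gas = -42.2 J/K

For an isothermal ideal gas ΔS_gas = nR ln(V₂/V₁) = 2.36 × 8.314 × ln(0.604/5.18) = -42.2 J/K.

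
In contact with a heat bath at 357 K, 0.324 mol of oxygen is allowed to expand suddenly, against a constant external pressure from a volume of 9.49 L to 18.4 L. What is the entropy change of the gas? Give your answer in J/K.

ΔS_gas = 1.78 J/K

Entropy is a state function, so ΔS_gas depends only on the end states.
For an isothermal ideal gas ΔS_gas = nR ln(V₂/V₁) = 0.324 × 8.314 × ln(18.4/9.49) = 1.78 J/K.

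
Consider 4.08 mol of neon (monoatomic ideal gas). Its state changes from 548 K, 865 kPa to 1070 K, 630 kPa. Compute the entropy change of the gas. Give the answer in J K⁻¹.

ΔS = nC_p ln(T₂/T₁) − nR ln(P₂/P₁), with C_p = 5R/2 = 20.79 J mol⁻¹ K⁻¹ for a monoatomic ideal gas.
ΔS = 4.08 × [20.79 × ln(1070/548) − 8.314 × ln(630/865)] = 67.5 J/K.

ΔS = 67.5 J/K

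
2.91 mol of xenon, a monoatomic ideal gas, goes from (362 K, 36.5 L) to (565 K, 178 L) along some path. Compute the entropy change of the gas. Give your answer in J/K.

Entropy is a state function: ΔS = nC_V ln(T₂/T₁) + nR ln(V₂/V₁), with C_V = 3R/2 = 12.47 J mol⁻¹ K⁻¹ for a monoatomic ideal gas.
ΔS = 2.91 × [12.47 × ln(565/362) + 8.314 × ln(178/36.5)] = 54.5 J/K.

ΔS = 54.5 J/K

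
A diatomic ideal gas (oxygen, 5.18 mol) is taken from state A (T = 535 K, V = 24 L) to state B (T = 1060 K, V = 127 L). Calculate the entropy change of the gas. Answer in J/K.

ΔS = 145 J/K

Entropy is a state function: ΔS = nC_V ln(T₂/T₁) + nR ln(V₂/V₁), with C_V = 5R/2 = 20.79 J mol⁻¹ K⁻¹ for a diatomic ideal gas.
ΔS = 5.18 × [20.79 × ln(1060/535) + 8.314 × ln(127/24)] = 145 J/K.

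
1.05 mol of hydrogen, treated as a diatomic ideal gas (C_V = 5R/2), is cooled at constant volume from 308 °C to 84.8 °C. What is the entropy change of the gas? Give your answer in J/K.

ΔS = -10.6 J/K

In kelvin: T₁ = 581.15 K, T₂ = 357.95 K. At constant volume, ΔS = nC_V ln(T₂/T₁) with C_V = 5R/2 = 20.79 J mol⁻¹ K⁻¹.
ΔS = 1.05 × 20.79 × ln(357.95/581.15) = -10.6 J/K.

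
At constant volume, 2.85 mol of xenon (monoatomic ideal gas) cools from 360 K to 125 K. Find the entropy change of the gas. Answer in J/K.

ΔS = -37.6 J/K

At constant volume, ΔS = nC_V ln(T₂/T₁) with C_V = 3R/2 = 12.47 J mol⁻¹ K⁻¹.
ΔS = 2.85 × 12.47 × ln(125/360) = -37.6 J/K.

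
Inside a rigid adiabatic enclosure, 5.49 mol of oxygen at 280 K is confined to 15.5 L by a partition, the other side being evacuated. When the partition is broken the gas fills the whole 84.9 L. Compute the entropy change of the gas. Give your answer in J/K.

For an ideal gas in free expansion Q = 0 and W = 0, so T is unchanged.
Entropy is a state function; using a reversible isothermal path, ΔS_gas = nR ln(V₂/V₁) = 5.49 × 8.314 × ln(84.9/15.5) = 77.6 J/K.

ΔS_gas = 77.6 J/K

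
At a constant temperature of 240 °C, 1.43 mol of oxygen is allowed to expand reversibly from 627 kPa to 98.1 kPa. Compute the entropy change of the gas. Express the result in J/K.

ΔS_gas = 22.1 J/K

For an isothermal ideal gas ΔS_gas = nR ln(P₁/P₂) = 1.43 × 8.314 × ln(627/98.1) = 22.1 J/K.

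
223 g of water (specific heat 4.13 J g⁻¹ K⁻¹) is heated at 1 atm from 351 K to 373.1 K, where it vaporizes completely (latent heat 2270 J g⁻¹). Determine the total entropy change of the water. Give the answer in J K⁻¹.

ΔS = 1410 J/K

Warming step: ΔS₁ = m c ln(T_tr/T_i) = 223 × 4.13 × ln(373.1/351) = 56.24 J/K.
Phase change: ΔS₂ = +mL/T_tr = 223 × 2270 / 373.1 = 1357 J/K.
ΔS_total = (56.24) + (1357) = 1410 J/K.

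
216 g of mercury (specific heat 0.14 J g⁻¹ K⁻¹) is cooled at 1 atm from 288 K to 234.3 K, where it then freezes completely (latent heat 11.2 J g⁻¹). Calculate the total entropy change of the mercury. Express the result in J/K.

Cooling step: ΔS₁ = m c ln(T_tr/T_i) = 216 × 0.14 × ln(234.3/288) = -6.24 J/K.
Phase change: ΔS₂ = −mL/T_tr = −216 × 11.2 / 234.3 = -10.33 J/K.
ΔS_total = (-6.24) + (-10.33) = -16.6 J/K.

ΔS = -16.6 J/K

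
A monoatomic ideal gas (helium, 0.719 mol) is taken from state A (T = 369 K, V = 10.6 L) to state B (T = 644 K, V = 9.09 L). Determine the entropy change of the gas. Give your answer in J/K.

Entropy is a state function: ΔS = nC_V ln(T₂/T₁) + nR ln(V₂/V₁), with C_V = 3R/2 = 12.47 J mol⁻¹ K⁻¹ for a monoatomic ideal gas.
ΔS = 0.719 × [12.47 × ln(644/369) + 8.314 × ln(9.09/10.6)] = 4.07 J/K.

ΔS = 4.07 J/K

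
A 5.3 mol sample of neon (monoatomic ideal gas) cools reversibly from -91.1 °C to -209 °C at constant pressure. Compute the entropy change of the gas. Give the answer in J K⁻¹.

In kelvin: T₁ = 182.05 K, T₂ = 64.15 K. At constant pressure, ΔS = nC_p ln(T₂/T₁) with C_p = 5R/2 = 20.79 J mol⁻¹ K⁻¹.
ΔS = 5.3 × 20.79 × ln(64.15/182.05) = -115 J/K.

ΔS = -115 J/K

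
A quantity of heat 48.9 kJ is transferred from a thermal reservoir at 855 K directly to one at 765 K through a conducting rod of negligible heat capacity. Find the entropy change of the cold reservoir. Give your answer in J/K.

The cold reservoir gains heat Q, so ΔS_cold = +Q/T_C = 48900/765 = 63.9 J/K.

ΔS_cold = 63.9 J/K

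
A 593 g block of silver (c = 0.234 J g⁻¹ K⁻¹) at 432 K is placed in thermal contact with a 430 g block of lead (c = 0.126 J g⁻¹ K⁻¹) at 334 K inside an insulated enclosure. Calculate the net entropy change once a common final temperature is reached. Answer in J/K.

ΔS_total = 1.24 J/K

Energy balance: T_f = (m₁c₁T₁ + m₂c₂T₂)/(m₁c₁ + m₂c₂) = 404.48 K.
ΔS₁ = m₁c₁ ln(T_f/T₁) = 138.762 × ln(404.48/432) = -9.134 J/K.
ΔS₂ = m₂c₂ ln(T_f/T₂) = 54.18 × ln(404.48/334) = 10.37 J/K.
ΔS_total = -9.134 + 10.37 = 1.24 J/K.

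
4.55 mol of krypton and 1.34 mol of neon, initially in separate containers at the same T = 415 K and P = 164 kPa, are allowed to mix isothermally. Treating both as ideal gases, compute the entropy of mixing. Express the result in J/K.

ΔS_mix = 26.3 J/K

Mole fractions: x_A = 4.55/5.89 = 0.772, x_B = 0.228.
ΔS_mix = −R(n_A ln x_A + n_B ln x_B) = −8.314 × (4.55 ln 0.772 + 1.34 ln 0.228) = 26.3 J/K.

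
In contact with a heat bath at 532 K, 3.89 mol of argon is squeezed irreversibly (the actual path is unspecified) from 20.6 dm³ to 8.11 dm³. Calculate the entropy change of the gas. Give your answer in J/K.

ΔS_gas = -30.1 J/K

Entropy is a state function, so ΔS_gas depends only on the end states.
For an isothermal ideal gas ΔS_gas = nR ln(V₂/V₁) = 3.89 × 8.314 × ln(8.11/20.6) = -30.1 J/K.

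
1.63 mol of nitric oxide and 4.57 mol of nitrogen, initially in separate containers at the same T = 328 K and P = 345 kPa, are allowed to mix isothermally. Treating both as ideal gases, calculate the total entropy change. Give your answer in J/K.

ΔS_mix = 29.7 J/K

Mole fractions: x_A = 1.63/6.2 = 0.263, x_B = 0.737.
ΔS_mix = −R(n_A ln x_A + n_B ln x_B) = −8.314 × (1.63 ln 0.263 + 4.57 ln 0.737) = 29.7 J/K.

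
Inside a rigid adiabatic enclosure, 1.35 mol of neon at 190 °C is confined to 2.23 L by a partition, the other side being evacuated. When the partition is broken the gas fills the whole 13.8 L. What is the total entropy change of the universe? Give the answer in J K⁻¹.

No heat is exchanged and no work is done, so the ideal-gas temperature stays constant.
Entropy is a state function; using a reversible isothermal path, ΔS_gas = nR ln(V₂/V₁) = 1.35 × 8.314 × ln(13.8/2.23) = 20.5 J/K.
The insulated surroundings exchange no heat, so ΔS_surr = 0 and ΔS_universe = ΔS_gas.

ΔS_universe = 20.5 J/K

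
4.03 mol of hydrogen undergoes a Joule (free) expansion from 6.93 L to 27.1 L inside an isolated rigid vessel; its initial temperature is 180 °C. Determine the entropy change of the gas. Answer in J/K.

ΔS_gas = 45.7 J/K

For an ideal gas in free expansion Q = 0 and W = 0, so T is unchanged.
Entropy is a state function; using a reversible isothermal path, ΔS_gas = nR ln(V₂/V₁) = 4.03 × 8.314 × ln(27.1/6.93) = 45.7 J/K.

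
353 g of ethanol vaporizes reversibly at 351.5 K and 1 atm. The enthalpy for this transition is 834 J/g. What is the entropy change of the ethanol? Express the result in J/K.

ΔS = 838 J/K

Heat absorbed by the substance: Q = mL = 353 × 834 = 294402 J.
At constant T, ΔS = Q_rev/T = 294402 / 351.5 = 838 J/K.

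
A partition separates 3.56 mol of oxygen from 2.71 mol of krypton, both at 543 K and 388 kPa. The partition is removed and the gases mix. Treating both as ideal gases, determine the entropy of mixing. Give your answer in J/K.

ΔS_mix = 35.7 J/K

Mole fractions: x_A = 3.56/6.27 = 0.568, x_B = 0.432.
ΔS_mix = −R(n_A ln x_A + n_B ln x_B) = −8.314 × (3.56 ln 0.568 + 2.71 ln 0.432) = 35.7 J/K.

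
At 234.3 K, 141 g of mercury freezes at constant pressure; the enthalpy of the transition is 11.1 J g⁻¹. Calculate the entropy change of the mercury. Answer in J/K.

Heat released by the substance: Q = −mL = −141 × 11.1 = −1565.1 J.
At constant T, ΔS = Q_rev/T = −1565.1 / 234.3 = -6.68 J/K.

ΔS = -6.68 J/K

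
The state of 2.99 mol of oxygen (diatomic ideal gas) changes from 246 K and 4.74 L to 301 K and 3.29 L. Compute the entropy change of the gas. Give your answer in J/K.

ΔS = 3.46 J/K

Entropy is a state function: ΔS = nC_V ln(T₂/T₁) + nR ln(V₂/V₁), with C_V = 5R/2 = 20.79 J mol⁻¹ K⁻¹ for a diatomic ideal gas.
ΔS = 2.99 × [20.79 × ln(301/246) + 8.314 × ln(3.29/4.74)] = 3.46 J/K.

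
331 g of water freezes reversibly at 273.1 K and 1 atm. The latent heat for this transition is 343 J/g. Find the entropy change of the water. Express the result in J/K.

ΔS = -416 J/K

Heat released by the substance: Q = −mL = −331 × 343 = −113533 J.
At constant T, ΔS = Q_rev/T = −113533 / 273.1 = -416 J/K.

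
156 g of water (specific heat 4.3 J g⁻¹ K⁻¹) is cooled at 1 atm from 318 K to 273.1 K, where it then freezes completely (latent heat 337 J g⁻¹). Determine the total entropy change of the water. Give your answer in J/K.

ΔS = -295 J/K

Cooling step: ΔS₁ = m c ln(T_tr/T_i) = 156 × 4.3 × ln(273.1/318) = -102.1 J/K.
Phase change: ΔS₂ = −mL/T_tr = −156 × 337 / 273.1 = -192.5 J/K.
ΔS_total = (-102.1) + (-192.5) = -295 J/K.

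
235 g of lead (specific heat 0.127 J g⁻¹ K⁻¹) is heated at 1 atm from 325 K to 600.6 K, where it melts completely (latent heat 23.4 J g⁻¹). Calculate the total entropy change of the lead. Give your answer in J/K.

Warming step: ΔS₁ = m c ln(T_tr/T_i) = 235 × 0.127 × ln(600.6/325) = 18.33 J/K.
Phase change: ΔS₂ = +mL/T_tr = 235 × 23.4 / 600.6 = 9.156 J/K.
ΔS_total = (18.33) + (9.156) = 27.5 J/K.

ΔS = 27.5 J/K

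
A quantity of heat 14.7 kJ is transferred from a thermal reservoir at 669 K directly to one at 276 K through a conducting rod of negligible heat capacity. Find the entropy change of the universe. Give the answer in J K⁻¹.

ΔS_total = 31.3 J/K

ΔS_hot = −Q/T_H = −14700/669 = -21.97 J/K and ΔS_cold = +Q/T_C = 14700/276 = 53.26 J/K.
ΔS_total = -21.97 + 53.26 = 31.3 J/K, positive as the second law requires.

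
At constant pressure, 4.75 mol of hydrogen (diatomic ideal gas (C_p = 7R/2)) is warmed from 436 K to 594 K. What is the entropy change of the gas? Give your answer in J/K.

At constant pressure, ΔS = nC_p ln(T₂/T₁) with C_p = 7R/2 = 29.1 J mol⁻¹ K⁻¹.
ΔS = 4.75 × 29.1 × ln(594/436) = 42.7 J/K.

ΔS = 42.7 J/K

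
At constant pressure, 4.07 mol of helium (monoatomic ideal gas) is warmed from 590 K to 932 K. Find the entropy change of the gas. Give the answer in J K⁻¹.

ΔS = 38.7 J/K

At constant pressure, ΔS = nC_p ln(T₂/T₁) with C_p = 5R/2 = 20.79 J mol⁻¹ K⁻¹.
ΔS = 4.07 × 20.79 × ln(932/590) = 38.7 J/K.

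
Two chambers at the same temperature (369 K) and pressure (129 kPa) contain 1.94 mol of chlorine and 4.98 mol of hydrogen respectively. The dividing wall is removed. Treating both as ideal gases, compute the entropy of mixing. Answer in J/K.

ΔS_mix = 34.1 J/K

Mole fractions: x_A = 1.94/6.92 = 0.28, x_B = 0.72.
ΔS_mix = −R(n_A ln x_A + n_B ln x_B) = −8.314 × (1.94 ln 0.28 + 4.98 ln 0.72) = 34.1 J/K.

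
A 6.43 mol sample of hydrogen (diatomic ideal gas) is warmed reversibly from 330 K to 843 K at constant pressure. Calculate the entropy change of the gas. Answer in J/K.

ΔS = 175 J/K

At constant pressure, ΔS = nC_p ln(T₂/T₁) with C_p = 7R/2 = 29.1 J mol⁻¹ K⁻¹.
ΔS = 6.43 × 29.1 × ln(843/330) = 175 J/K.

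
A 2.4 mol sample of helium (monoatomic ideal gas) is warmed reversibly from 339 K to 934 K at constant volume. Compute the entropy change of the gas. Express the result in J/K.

At constant volume, ΔS = nC_V ln(T₂/T₁) with C_V = 3R/2 = 12.47 J mol⁻¹ K⁻¹.
ΔS = 2.4 × 12.47 × ln(934/339) = 30.3 J/K.

ΔS = 30.3 J/K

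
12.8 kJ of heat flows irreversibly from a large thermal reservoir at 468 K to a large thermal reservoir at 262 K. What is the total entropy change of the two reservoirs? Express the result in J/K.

ΔS_hot = −Q/T_H = −12800/468 = -27.35 J/K and ΔS_cold = +Q/T_C = 12800/262 = 48.85 J/K.
ΔS_total = -27.35 + 48.85 = 21.5 J/K, positive as the second law requires.

ΔS_total = 21.5 J/K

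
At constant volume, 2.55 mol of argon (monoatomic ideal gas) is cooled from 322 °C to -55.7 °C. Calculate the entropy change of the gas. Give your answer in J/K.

In kelvin: T₁ = 595.15 K, T₂ = 217.45 K. At constant volume, ΔS = nC_V ln(T₂/T₁) with C_V = 3R/2 = 12.47 J mol⁻¹ K⁻¹.
ΔS = 2.55 × 12.47 × ln(217.45/595.15) = -32 J/K.

ΔS = -32 J/K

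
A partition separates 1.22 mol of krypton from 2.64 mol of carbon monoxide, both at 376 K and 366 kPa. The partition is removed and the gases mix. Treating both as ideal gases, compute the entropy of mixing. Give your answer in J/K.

ΔS_mix = 20 J/K

Mole fractions: x_A = 1.22/3.86 = 0.316, x_B = 0.684.
ΔS_mix = −R(n_A ln x_A + n_B ln x_B) = −8.314 × (1.22 ln 0.316 + 2.64 ln 0.684) = 20 J/K.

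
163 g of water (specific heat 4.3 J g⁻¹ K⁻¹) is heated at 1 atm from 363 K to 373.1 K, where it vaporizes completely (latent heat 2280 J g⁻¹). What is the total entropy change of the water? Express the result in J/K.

ΔS = 1020 J/K

Warming step: ΔS₁ = m c ln(T_tr/T_i) = 163 × 4.3 × ln(373.1/363) = 19.24 J/K.
Phase change: ΔS₂ = +mL/T_tr = 163 × 2280 / 373.1 = 996.1 J/K.
ΔS_total = (19.24) + (996.1) = 1020 J/K.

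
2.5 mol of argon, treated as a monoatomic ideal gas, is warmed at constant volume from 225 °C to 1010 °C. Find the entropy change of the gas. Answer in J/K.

In kelvin: T₁ = 498.15 K, T₂ = 1283.15 K. At constant volume, ΔS = nC_V ln(T₂/T₁) with C_V = 3R/2 = 12.47 J mol⁻¹ K⁻¹.
ΔS = 2.5 × 12.47 × ln(1283.15/498.15) = 29.5 J/K.

ΔS = 29.5 J/K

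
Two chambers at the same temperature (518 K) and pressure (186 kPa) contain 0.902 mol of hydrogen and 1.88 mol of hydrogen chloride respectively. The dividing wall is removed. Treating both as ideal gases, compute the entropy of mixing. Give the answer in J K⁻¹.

Mole fractions: x_A = 0.902/2.78 = 0.324, x_B = 0.676.
ΔS_mix = −R(n_A ln x_A + n_B ln x_B) = −8.314 × (0.902 ln 0.324 + 1.88 ln 0.676) = 14.6 J/K.

ΔS_mix = 14.6 J/K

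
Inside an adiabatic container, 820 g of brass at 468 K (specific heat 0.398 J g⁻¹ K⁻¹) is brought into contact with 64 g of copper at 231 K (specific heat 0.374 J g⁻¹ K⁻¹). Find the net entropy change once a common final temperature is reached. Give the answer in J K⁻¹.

Energy balance: T_f = (m₁c₁T₁ + m₂c₂T₂)/(m₁c₁ + m₂c₂) = 451.81 K.
ΔS₁ = m₁c₁ ln(T_f/T₁) = 326.36 × ln(451.81/468) = -11.493 J/K.
ΔS₂ = m₂c₂ ln(T_f/T₂) = 23.936 × ln(451.81/231) = 16.057 J/K.
ΔS_total = -11.493 + 16.057 = 4.56 J/K.

ΔS_total = 4.56 J/K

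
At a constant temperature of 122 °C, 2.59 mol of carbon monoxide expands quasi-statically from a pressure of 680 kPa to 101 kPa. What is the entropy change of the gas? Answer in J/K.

For an isothermal ideal gas ΔS_gas = nR ln(P₁/P₂) = 2.59 × 8.314 × ln(680/101) = 41.1 J/K.

ΔS_gas = 41.1 J/K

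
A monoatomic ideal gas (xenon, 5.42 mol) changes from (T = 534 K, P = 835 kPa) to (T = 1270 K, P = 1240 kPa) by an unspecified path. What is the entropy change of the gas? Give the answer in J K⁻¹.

ΔS = nC_p ln(T₂/T₁) − nR ln(P₂/P₁), with C_p = 5R/2 = 20.79 J mol⁻¹ K⁻¹ for a monoatomic ideal gas.
ΔS = 5.42 × [20.79 × ln(1270/534) − 8.314 × ln(1240/835)] = 79.8 J/K.

ΔS = 79.8 J/K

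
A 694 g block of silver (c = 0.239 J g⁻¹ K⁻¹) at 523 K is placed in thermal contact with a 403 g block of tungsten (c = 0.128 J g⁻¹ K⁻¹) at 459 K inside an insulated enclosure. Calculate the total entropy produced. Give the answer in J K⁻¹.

Energy balance: T_f = (m₁c₁T₁ + m₂c₂T₂)/(m₁c₁ + m₂c₂) = 507.82 K.
ΔS₁ = m₁c₁ ln(T_f/T₁) = 165.866 × ln(507.82/523) = -4.886 J/K.
ΔS₂ = m₂c₂ ln(T_f/T₂) = 51.584 × ln(507.82/459) = 5.214 J/K.
ΔS_total = -4.886 + 5.214 = 0.328 J/K.

ΔS_total = 0.328 J/K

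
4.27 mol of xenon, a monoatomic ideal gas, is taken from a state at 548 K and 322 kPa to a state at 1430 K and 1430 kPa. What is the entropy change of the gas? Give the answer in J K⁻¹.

ΔS = 32.2 J/K

ΔS = nC_p ln(T₂/T₁) − nR ln(P₂/P₁), with C_p = 5R/2 = 20.79 J mol⁻¹ K⁻¹ for a monoatomic ideal gas.
ΔS = 4.27 × [20.79 × ln(1430/548) − 8.314 × ln(1430/322)] = 32.2 J/K.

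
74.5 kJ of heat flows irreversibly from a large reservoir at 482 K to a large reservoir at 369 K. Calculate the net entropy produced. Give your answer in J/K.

ΔS_total = 47.3 J/K

ΔS_hot = −Q/T_H = −74500/482 = -154.6 J/K and ΔS_cold = +Q/T_C = 74500/369 = 201.9 J/K.
ΔS_total = -154.6 + 201.9 = 47.3 J/K, positive as the second law requires.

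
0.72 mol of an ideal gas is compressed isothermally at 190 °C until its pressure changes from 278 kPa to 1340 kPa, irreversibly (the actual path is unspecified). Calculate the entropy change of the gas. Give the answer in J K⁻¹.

Entropy is a state function, so ΔS_gas depends only on the end states.
For an isothermal ideal gas ΔS_gas = nR ln(P₁/P₂) = 0.72 × 8.314 × ln(278/1340) = -9.41 J/K.

ΔS_gas = -9.41 J/K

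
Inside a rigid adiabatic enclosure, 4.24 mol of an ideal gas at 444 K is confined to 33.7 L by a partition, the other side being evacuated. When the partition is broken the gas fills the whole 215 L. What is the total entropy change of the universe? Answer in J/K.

No heat is exchanged and no work is done, so the ideal-gas temperature stays constant.
Entropy is a state function; using a reversible isothermal path, ΔS_gas = nR ln(V₂/V₁) = 4.24 × 8.314 × ln(215/33.7) = 65.3 J/K.
The insulated surroundings exchange no heat, so ΔS_surr = 0 and ΔS_universe = ΔS_gas.

ΔS_universe = 65.3 J/K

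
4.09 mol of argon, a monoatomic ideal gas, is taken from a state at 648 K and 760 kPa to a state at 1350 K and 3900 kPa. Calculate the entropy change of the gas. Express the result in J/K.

ΔS = 6.78 J/K

ΔS = nC_p ln(T₂/T₁) − nR ln(P₂/P₁), with C_p = 5R/2 = 20.79 J mol⁻¹ K⁻¹ for a monoatomic ideal gas.
ΔS = 4.09 × [20.79 × ln(1350/648) − 8.314 × ln(3900/760)] = 6.78 J/K.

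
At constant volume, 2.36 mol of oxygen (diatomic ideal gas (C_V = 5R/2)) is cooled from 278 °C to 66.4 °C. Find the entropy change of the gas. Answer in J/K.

In kelvin: T₁ = 551.15 K, T₂ = 339.55 K. At constant volume, ΔS = nC_V ln(T₂/T₁) with C_V = 5R/2 = 20.79 J mol⁻¹ K⁻¹.
ΔS = 2.36 × 20.79 × ln(339.55/551.15) = -23.8 J/K.

ΔS = -23.8 J/K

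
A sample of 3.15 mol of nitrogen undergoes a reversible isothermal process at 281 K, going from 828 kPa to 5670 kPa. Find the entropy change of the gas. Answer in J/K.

ΔS_gas = -50.4 J/K

For an isothermal ideal gas ΔS_gas = nR ln(P₁/P₂) = 3.15 × 8.314 × ln(828/5670) = -50.4 J/K.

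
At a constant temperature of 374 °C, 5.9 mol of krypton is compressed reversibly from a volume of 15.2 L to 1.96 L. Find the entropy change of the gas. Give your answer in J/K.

For an isothermal ideal gas ΔS_gas = nR ln(V₂/V₁) = 5.9 × 8.314 × ln(1.96/15.2) = -100 J/K.

ΔS_gas = -100 J/K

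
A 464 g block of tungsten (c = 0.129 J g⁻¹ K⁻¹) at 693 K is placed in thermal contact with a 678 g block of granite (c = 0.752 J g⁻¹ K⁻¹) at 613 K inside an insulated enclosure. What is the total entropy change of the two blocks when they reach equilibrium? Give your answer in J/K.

ΔS_total = 0.416 J/K

Energy balance: T_f = (m₁c₁T₁ + m₂c₂T₂)/(m₁c₁ + m₂c₂) = 621.41 K.
ΔS₁ = m₁c₁ ln(T_f/T₁) = 59.856 × ln(621.41/693) = -6.527 J/K.
ΔS₂ = m₂c₂ ln(T_f/T₂) = 509.856 × ln(621.41/613) = 6.943 J/K.
ΔS_total = -6.527 + 6.943 = 0.416 J/K.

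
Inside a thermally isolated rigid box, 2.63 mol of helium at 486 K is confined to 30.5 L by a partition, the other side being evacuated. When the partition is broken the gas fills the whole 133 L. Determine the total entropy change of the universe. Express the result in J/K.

ΔS_universe = 32.2 J/K

For an ideal gas in free expansion Q = 0 and W = 0, so T is unchanged.
Entropy is a state function; using a reversible isothermal path, ΔS_gas = nR ln(V₂/V₁) = 2.63 × 8.314 × ln(133/30.5) = 32.2 J/K.
The insulated surroundings exchange no heat, so ΔS_surr = 0 and ΔS_universe = ΔS_gas.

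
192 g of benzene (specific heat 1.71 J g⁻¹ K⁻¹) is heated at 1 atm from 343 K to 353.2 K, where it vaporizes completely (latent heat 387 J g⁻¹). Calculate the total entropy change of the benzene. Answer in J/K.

Warming step: ΔS₁ = m c ln(T_tr/T_i) = 192 × 1.71 × ln(353.2/343) = 9.621 J/K.
Phase change: ΔS₂ = +mL/T_tr = 192 × 387 / 353.2 = 210.4 J/K.
ΔS_total = (9.621) + (210.4) = 220 J/K.

ΔS = 220 J/K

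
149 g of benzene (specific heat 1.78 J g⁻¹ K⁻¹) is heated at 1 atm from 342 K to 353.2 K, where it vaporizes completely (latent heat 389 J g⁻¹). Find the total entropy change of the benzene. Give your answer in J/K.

ΔS = 173 J/K

Warming step: ΔS₁ = m c ln(T_tr/T_i) = 149 × 1.78 × ln(353.2/342) = 8.546 J/K.
Phase change: ΔS₂ = +mL/T_tr = 149 × 389 / 353.2 = 164.1 J/K.
ΔS_total = (8.546) + (164.1) = 173 J/K.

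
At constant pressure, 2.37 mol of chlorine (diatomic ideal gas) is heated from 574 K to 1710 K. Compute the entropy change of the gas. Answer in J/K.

ΔS = 75.3 J/K

At constant pressure, ΔS = nC_p ln(T₂/T₁) with C_p = 7R/2 = 29.1 J mol⁻¹ K⁻¹.
ΔS = 2.37 × 29.1 × ln(1710/574) = 75.3 J/K.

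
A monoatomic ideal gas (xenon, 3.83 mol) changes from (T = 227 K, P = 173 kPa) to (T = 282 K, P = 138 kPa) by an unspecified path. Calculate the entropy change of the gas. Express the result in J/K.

ΔS = nC_p ln(T₂/T₁) − nR ln(P₂/P₁), with C_p = 5R/2 = 20.79 J mol⁻¹ K⁻¹ for a monoatomic ideal gas.
ΔS = 3.83 × [20.79 × ln(282/227) − 8.314 × ln(138/173)] = 24.5 J/K.

ΔS = 24.5 J/K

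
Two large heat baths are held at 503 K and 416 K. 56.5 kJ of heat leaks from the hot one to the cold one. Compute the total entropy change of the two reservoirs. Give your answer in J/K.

ΔS_hot = −Q/T_H = −56500/503 = -112.3 J/K and ΔS_cold = +Q/T_C = 56500/416 = 135.8 J/K.
ΔS_total = -112.3 + 135.8 = 23.5 J/K, positive as the second law requires.

ΔS_total = 23.5 J/K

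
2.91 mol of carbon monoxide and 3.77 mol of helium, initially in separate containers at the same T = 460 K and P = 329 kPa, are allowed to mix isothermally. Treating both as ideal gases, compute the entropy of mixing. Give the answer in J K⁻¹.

ΔS_mix = 38 J/K

Mole fractions: x_A = 2.91/6.68 = 0.436, x_B = 0.564.
ΔS_mix = −R(n_A ln x_A + n_B ln x_B) = −8.314 × (2.91 ln 0.436 + 3.77 ln 0.564) = 38 J/K.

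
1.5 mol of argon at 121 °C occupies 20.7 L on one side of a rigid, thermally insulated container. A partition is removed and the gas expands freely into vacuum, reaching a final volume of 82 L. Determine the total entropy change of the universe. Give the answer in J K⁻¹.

ΔS_universe = 17.2 J/K

No heat is exchanged and no work is done, so the ideal-gas temperature stays constant.
Entropy is a state function; using a reversible isothermal path, ΔS_gas = nR ln(V₂/V₁) = 1.5 × 8.314 × ln(82/20.7) = 17.2 J/K.
The insulated surroundings exchange no heat, so ΔS_surr = 0 and ΔS_universe = ΔS_gas.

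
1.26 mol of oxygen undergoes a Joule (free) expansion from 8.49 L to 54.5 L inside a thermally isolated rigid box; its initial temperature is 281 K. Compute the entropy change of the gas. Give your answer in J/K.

For an ideal gas in free expansion Q = 0 and W = 0, so T is unchanged.
Entropy is a state function; using a reversible isothermal path, ΔS_gas = nR ln(V₂/V₁) = 1.26 × 8.314 × ln(54.5/8.49) = 19.5 J/K.

ΔS_gas = 19.5 J/K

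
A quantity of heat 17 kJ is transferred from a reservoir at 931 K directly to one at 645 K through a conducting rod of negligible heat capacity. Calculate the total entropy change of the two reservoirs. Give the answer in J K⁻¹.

ΔS_hot = −Q/T_H = −17000/931 = -18.26 J/K and ΔS_cold = +Q/T_C = 17000/645 = 26.36 J/K.
ΔS_total = -18.26 + 26.36 = 8.1 J/K, positive as the second law requires.

ΔS_total = 8.1 J/K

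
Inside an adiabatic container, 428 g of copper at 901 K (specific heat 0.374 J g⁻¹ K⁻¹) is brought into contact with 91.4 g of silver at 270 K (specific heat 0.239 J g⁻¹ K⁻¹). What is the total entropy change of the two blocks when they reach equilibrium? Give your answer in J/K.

ΔS_total = 10.3 J/K

Energy balance: T_f = (m₁c₁T₁ + m₂c₂T₂)/(m₁c₁ + m₂c₂) = 825.23 K.
ΔS₁ = m₁c₁ ln(T_f/T₁) = 160.072 × ln(825.23/901) = -14.06 J/K.
ΔS₂ = m₂c₂ ln(T_f/T₂) = 21.8446 × ln(825.23/270) = 24.41 J/K.
ΔS_total = -14.06 + 24.41 = 10.3 J/K.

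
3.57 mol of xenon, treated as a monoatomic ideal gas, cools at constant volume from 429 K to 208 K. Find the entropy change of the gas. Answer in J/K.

At constant volume, ΔS = nC_V ln(T₂/T₁) with C_V = 3R/2 = 12.47 J mol⁻¹ K⁻¹.
ΔS = 3.57 × 12.47 × ln(208/429) = -32.2 J/K.

ΔS = -32.2 J/K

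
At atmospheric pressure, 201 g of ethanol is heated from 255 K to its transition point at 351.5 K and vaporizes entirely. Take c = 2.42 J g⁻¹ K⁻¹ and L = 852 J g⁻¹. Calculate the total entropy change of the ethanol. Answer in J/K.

Warming step: ΔS₁ = m c ln(T_tr/T_i) = 201 × 2.42 × ln(351.5/255) = 156.1 J/K.
Phase change: ΔS₂ = +mL/T_tr = 201 × 852 / 351.5 = 487.2 J/K.
ΔS_total = (156.1) + (487.2) = 643 J/K.

ΔS = 643 J/K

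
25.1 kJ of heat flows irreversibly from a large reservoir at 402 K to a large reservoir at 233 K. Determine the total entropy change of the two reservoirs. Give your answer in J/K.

ΔS_hot = −Q/T_H = −25100/402 = -62.44 J/K and ΔS_cold = +Q/T_C = 25100/233 = 107.7 J/K.
ΔS_total = -62.44 + 107.7 = 45.3 J/K, positive as the second law requires.

ΔS_total = 45.3 J/K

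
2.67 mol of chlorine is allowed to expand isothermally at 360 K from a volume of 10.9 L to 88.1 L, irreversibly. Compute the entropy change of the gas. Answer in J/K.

ΔS_gas = 46.4 J/K

Entropy is a state function, so ΔS_gas depends only on the end states.
For an isothermal ideal gas ΔS_gas = nR ln(V₂/V₁) = 2.67 × 8.314 × ln(88.1/10.9) = 46.4 J/K.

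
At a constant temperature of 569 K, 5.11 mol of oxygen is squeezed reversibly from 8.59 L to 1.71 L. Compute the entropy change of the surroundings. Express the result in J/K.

For an isothermal ideal gas ΔS_gas = nR ln(V₂/V₁) = 5.11 × 8.314 × ln(1.71/8.59) = -68.6 J/K.
The process is reversible, so ΔS_surr = −ΔS_gas = 68.6 J/K and ΔS_universe = 0.

ΔS_surr = 68.6 J/K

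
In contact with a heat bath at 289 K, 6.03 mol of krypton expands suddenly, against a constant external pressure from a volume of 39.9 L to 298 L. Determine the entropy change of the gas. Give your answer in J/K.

ΔS_gas = 101 J/K

Entropy is a state function, so ΔS_gas depends only on the end states.
For an isothermal ideal gas ΔS_gas = nR ln(V₂/V₁) = 6.03 × 8.314 × ln(298/39.9) = 101 J/K.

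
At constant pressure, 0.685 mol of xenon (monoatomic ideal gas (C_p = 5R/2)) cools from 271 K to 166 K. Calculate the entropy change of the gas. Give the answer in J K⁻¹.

ΔS = -6.98 J/K

At constant pressure, ΔS = nC_p ln(T₂/T₁) with C_p = 5R/2 = 20.79 J mol⁻¹ K⁻¹.
ΔS = 0.685 × 20.79 × ln(166/271) = -6.98 J/K.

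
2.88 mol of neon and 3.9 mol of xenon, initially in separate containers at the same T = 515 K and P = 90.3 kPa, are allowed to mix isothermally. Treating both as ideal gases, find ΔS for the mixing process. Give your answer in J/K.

ΔS_mix = 38.4 J/K

Mole fractions: x_A = 2.88/6.78 = 0.425, x_B = 0.575.
ΔS_mix = −R(n_A ln x_A + n_B ln x_B) = −8.314 × (2.88 ln 0.425 + 3.9 ln 0.575) = 38.4 J/K.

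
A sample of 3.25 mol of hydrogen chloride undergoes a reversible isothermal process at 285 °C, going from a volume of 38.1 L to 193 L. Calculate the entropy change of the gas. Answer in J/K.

ΔS_gas = 43.8 J/K

For an isothermal ideal gas ΔS_gas = nR ln(V₂/V₁) = 3.25 × 8.314 × ln(193/38.1) = 43.8 J/K.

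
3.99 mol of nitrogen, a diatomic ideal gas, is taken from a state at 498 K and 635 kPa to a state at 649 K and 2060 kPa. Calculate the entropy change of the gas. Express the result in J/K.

ΔS = -8.29 J/K

ΔS = nC_p ln(T₂/T₁) − nR ln(P₂/P₁), with C_p = 7R/2 = 29.1 J mol⁻¹ K⁻¹ for a diatomic ideal gas.
ΔS = 3.99 × [29.1 × ln(649/498) − 8.314 × ln(2060/635)] = -8.29 J/K.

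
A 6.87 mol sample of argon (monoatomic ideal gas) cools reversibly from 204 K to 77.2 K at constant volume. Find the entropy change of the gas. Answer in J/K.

At constant volume, ΔS = nC_V ln(T₂/T₁) with C_V = 3R/2 = 12.47 J mol⁻¹ K⁻¹.
ΔS = 6.87 × 12.47 × ln(77.2/204) = -83.3 J/K.

ΔS = -83.3 J/K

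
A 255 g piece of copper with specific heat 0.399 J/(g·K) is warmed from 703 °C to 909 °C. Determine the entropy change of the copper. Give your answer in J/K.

ΔS = 19.5 J/K

In kelvin: T₁ = 976.15 K, T₂ = 1182.15 K. ΔS = ∫dQ_rev/T = m c ln(T₂/T₁) = 255 × 0.399 × ln(1182.15/976.15) = 19.5 J/K.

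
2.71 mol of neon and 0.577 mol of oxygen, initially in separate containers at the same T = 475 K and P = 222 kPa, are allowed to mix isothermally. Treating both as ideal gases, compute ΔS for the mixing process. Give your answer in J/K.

ΔS_mix = 12.7 J/K

Mole fractions: x_A = 2.71/3.29 = 0.824, x_B = 0.176.
ΔS_mix = −R(n_A ln x_A + n_B ln x_B) = −8.314 × (2.71 ln 0.824 + 0.577 ln 0.176) = 12.7 J/K.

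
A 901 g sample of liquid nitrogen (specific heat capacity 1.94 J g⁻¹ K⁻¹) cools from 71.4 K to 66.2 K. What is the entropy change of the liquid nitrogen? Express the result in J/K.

ΔS = -132 J/K

ΔS = ∫dQ_rev/T = m c ln(T₂/T₁) = 901 × 1.94 × ln(66.2/71.4) = -132 J/K.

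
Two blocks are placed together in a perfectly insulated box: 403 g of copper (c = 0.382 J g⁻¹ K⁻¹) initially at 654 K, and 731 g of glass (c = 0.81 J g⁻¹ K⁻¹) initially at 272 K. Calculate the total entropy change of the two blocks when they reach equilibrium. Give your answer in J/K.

ΔS_total = 54.8 J/K

Energy balance: T_f = (m₁c₁T₁ + m₂c₂T₂)/(m₁c₁ + m₂c₂) = 350.82 K.
ΔS₁ = m₁c₁ ln(T_f/T₁) = 153.946 × ln(350.82/654) = -95.88 J/K.
ΔS₂ = m₂c₂ ln(T_f/T₂) = 592.11 × ln(350.82/272) = 150.7 J/K.
ΔS_total = -95.88 + 150.7 = 54.8 J/K.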